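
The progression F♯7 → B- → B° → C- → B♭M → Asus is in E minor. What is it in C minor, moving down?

D7 G- G° Ab- GbM Fsus

E minor down to C minor is a major third; each chord root moves by that interval while the quality stays the same.
F♯7: root F♯ down a major third → D, giving D7.
B-: root B down a major third → G, giving G-.
B°: root B down a major third → G, giving G°.
C-: root C down a major third → Ab, giving Ab-.
B♭M: root B♭ down a major third → Gb, giving GbM.
Asus: root A down a major third → F, giving Fsus.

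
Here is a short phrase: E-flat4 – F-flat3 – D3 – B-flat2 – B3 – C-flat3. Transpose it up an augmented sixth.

An augmented sixth up from Eb4 gives C#5.
An augmented sixth up from Fb3 gives D4.
D3: a sixth up reaches B, and 10 semitones makes it B#3.
Bb2 up an augmented sixth is G#3.
An augmented sixth up from B3 gives G##4.
Cb3: a sixth up reaches A, and 10 semitones makes it A3.

C#5 D4 B#3 G#3 G##4 A3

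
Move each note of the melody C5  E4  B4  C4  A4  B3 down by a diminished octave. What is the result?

C5 to C#4
E4 to E#3
B4 to B#3
C4 to C#3
A4 to A#3
B3 to B#2

C#4 E#3 B#3 C#3 A#3 B#2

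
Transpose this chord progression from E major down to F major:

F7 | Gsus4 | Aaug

Gb7 Absus4 Bbaug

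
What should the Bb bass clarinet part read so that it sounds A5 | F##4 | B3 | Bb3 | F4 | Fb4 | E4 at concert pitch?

Written C4 sounds as Bb2 on the Bb bass clarinet, so concert pitches are written a major ninth up.
A5 becomes B6
F##4 becomes G##5
B3 becomes C#5
Bb3 becomes C5
F4 becomes G5
Fb4 becomes Gb5
E4 becomes F#5

B6 G##5 C#5 C5 G5 Gb5 F#5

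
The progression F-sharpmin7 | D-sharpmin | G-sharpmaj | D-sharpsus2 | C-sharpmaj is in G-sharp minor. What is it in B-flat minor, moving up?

Abmin7 Fmin Bbmaj Fsus2 Ebmaj

G-sharp minor up to B-flat minor is a diminished third; each chord root moves by that interval while the quality stays the same.
F-sharpmin7: root F-sharp up a diminished third → Ab, giving Abmin7.
D-sharpmin: root D-sharp up a diminished third → F, giving Fmin.
G-sharpmaj: root G-sharp up a diminished third → Bb, giving Bbmaj.
D-sharpsus2: root D-sharp up a diminished third → F, giving Fsus2.
C-sharpmaj: root C-sharp up a diminished third → Eb, giving Ebmaj.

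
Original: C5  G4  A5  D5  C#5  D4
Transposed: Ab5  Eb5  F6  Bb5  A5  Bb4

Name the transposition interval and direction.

From C5 to Ab5 is 6 letter names — a sixth of some quality.
C5 to Ab5 is 8 semitones, which makes it a minor sixth; the second version is higher, so the direction is up.
Checking another pair — D4 → Bb4 — gives the same interval.

up a minor sixth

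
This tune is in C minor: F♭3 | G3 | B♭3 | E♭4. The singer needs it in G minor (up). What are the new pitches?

C minor to G minor up is a perfect fifth, so every note moves up by that interval.
Fb3 → Cb4
G3 → D4
Bb3 → F4
Eb4 → Bb4

Cb4 D4 F4 Bb4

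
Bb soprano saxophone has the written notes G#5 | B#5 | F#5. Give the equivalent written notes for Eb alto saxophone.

First find concert pitch: the Bb soprano saxophone sounds a major second below written, so G#5 B#5 F#5 sounds F#5 A#5 E5.
Then write for Eb alto saxophone: it sounds a major sixth below written, so the part must be a major sixth above concert.
F#5 → D#6
A#5 → F##6
E5 → C#6

D#6 F##6 C#6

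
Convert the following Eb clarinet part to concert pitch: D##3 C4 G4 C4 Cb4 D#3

The Eb clarinet sounds a minor third above written, so transpose each written note up a minor third.
D##3 gives F##3
C4 gives Eb4
G4 gives Bb4
C4 gives Eb4
Cb4 gives Ebb4
D#3 gives F#3

F##3 Eb4 Bb4 Eb4 Ebb4 F#3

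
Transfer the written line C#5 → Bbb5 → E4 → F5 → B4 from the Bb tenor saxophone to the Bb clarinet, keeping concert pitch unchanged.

C#4 Bbb4 E3 F4 B3

First find concert pitch: the Bb tenor saxophone sounds a major ninth below written, so C#5 Bbb5 E4 F5 B4 sounds B3 Abb4 D3 Eb4 A3.
Then write for Bb clarinet: it sounds a major second below written, so the part must be a major second above concert.
B3 → C#4
Abb4 → Bbb4
D3 → E3
Eb4 → F4
A3 → B3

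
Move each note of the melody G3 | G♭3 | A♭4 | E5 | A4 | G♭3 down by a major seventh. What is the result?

Ab2 Abb2 Bbb3 F4 Bb3 Abb2

G3 down a major seventh is Ab2.
A major seventh down from Gb3 gives Abb2.
Ab4 down a major seventh is Bbb3.
E5: a seventh down reaches F, and 11 semitones makes it F4.
A4: a seventh down reaches B, and 11 semitones makes it Bb3.
Gb3: a seventh down reaches A, and 11 semitones makes it Abb2.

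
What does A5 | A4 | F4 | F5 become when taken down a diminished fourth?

A5: a fourth down reaches E, and 4 semitones makes it E#5.
A diminished fourth down from A4 gives E#4.
F4 down a diminished fourth is C#4.
F5: a fourth down reaches C, and 4 semitones makes it C#5.

E#5 E#4 C#4 C#5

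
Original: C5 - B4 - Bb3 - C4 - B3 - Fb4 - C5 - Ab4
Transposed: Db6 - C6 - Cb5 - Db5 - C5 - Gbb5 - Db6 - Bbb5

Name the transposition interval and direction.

From C5 to Db6 is 9 letter names — a ninth of some quality.
C5 to Db6 is 13 semitones, which makes it a minor ninth; the second version is higher, so the direction is up.
Checking another pair — Ab4 → Bbb5 — gives the same interval.

up a minor ninth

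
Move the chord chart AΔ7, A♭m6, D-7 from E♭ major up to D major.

G#Δ7 Gm6 C#-7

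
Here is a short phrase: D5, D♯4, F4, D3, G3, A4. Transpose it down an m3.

B4 B#3 D4 B2 E3 F#4

D5 down a minor third is B4.
A minor third down from D#4 gives B#3.
F4: a third down reaches D, and 3 semitones makes it D4.
A minor third down from D3 gives B2.
A minor third down from G3 gives E3.
A4 down a minor third is F#4.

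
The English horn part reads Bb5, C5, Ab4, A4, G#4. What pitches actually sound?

Eb5 F4 Db4 D4 C#4

The English horn sounds a perfect fifth below written, so transpose each written note down a perfect fifth.
Bb5 gives Eb5
C5 gives F4
Ab4 gives Db4
A4 gives D4
G#4 gives C#4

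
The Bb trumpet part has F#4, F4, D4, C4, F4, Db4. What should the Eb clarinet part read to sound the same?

C#4 C4 A3 G3 C4 Ab3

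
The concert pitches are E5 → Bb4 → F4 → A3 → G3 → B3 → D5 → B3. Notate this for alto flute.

The alto flute sounds a perfect fourth below written, so the written part must be a perfect fourth above concert — transpose each note up.
E5 gives A5
Bb4 gives Eb5
F4 gives Bb4
A3 gives D4
G3 gives C4
B3 gives E4
D5 gives G5
B3 gives E4

A5 Eb5 Bb4 D4 C4 E4 G5 E4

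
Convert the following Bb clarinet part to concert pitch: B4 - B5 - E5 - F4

Written C4 on the Bb clarinet sounds as Bb3, a major second lower; apply that shift to every note.
B4 -> A4
B5 -> A5
E5 -> D5
F4 -> Eb4

A4 A5 D5 Eb4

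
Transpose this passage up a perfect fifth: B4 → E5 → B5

B4: a fifth up reaches F, and 7 semitones makes it F#5.
E5 up a perfect fifth is B5.
B5 up a perfect fifth is F#6.

F#5 B5 F#6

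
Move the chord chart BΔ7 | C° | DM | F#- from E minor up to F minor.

CΔ7 Db° EbM G-

E minor up to F minor is a minor second; each chord root moves by that interval while the quality stays the same.
BΔ7: root B up a minor second → C, giving CΔ7.
C°: root C up a minor second → Db, giving Db°.
DM: root D up a minor second → Eb, giving EbM.
F#-: root F# up a minor second → G, giving G-.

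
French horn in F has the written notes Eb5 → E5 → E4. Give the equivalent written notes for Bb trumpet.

Bb4 B4 B3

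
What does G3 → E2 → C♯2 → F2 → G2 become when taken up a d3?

Bbb3 Gb2 Eb2 Abb2 Bbb2

G3 to Bbb3
E2 to Gb2
C#2 to Eb2
F2 to Abb2
G2 to Bbb2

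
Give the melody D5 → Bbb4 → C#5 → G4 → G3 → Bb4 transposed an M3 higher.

F#5 Db5 E#5 B4 B3 D5

D5 up a major third is F#5.
A major third up from Bbb4 gives Db5.
C#5: a third up reaches E, and 4 semitones makes it E#5.
G4 up a major third is B4.
A major third up from G3 gives B3.
Bb4: a third up reaches D, and 4 semitones makes it D5.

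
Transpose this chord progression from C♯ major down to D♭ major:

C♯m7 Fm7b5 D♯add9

C♯ major down to D♭ major is an augmented seventh; each chord root moves by that interval while the quality stays the same.
C♯m7: root C♯ down an augmented seventh → Db, giving Dbm7.
Fm7b5: root F down an augmented seventh → Gbb, giving Gbbm7b5.
D♯add9: root D♯ down an augmented seventh → Eb, giving Ebadd9.

Dbm7 Gbbm7b5 Ebadd9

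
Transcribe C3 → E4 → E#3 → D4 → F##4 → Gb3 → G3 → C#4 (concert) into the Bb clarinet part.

The Bb clarinet sounds a major second below written, so the written part must be a major second above concert — transpose each note up.
C3 -> D3
E4 -> F#4
E#3 -> F##3
D4 -> E4
F##4 -> G##4
Gb3 -> Ab3
G3 -> A3
C#4 -> D#4

D3 F#4 F##3 E4 G##4 Ab3 A3 D#4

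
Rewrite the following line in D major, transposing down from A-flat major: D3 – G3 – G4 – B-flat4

G#2 C#3 C#4 E4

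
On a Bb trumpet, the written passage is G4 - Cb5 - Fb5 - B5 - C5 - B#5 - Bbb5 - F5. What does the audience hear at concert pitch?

The Bb trumpet sounds a major second below written, so transpose each written note down a major second.
G4 -> F4
Cb5 -> Bbb4
Fb5 -> Ebb5
B5 -> A5
C5 -> Bb4
B#5 -> A#5
Bbb5 -> Abb5
F5 -> Eb5

F4 Bbb4 Ebb5 A5 Bb4 A#5 Abb5 Eb5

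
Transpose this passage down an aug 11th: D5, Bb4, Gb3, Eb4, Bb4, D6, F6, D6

Ab3 Fb3 Dbb2 Bbb2 Fb3 Ab4 Cb5 Ab4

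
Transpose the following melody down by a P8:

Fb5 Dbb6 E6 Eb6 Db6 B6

Fb5 becomes Fb4
Dbb6 becomes Dbb5
E6 becomes E5
Eb6 becomes Eb5
Db6 becomes Db5
B6 becomes B5

Fb4 Dbb5 E5 Eb5 Db5 B5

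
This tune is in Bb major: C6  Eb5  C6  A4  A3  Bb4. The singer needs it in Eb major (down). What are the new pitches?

F5 Ab4 F5 D4 D3 Eb4

From Bb down to Eb is a perfect fifth; apply that to each pitch.
C6 becomes F5
Eb5 becomes Ab4
C6 becomes F5
A4 becomes D4
A3 becomes D3
Bb4 becomes Eb4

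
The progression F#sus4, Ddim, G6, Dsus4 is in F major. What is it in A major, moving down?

F major down to A major is a minor sixth; each chord root moves by that interval while the quality stays the same.
F#sus4: root F# down a minor sixth → A#, giving A#sus4.
Ddim: root D down a minor sixth → F#, giving F#dim.
G6: root G down a minor sixth → B, giving B6.
Dsus4: root D down a minor sixth → F#, giving F#sus4.

A#sus4 F#dim B6 F#sus4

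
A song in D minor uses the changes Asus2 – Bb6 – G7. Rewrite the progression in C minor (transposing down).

Gsus2 Ab6 F7

D minor down to C minor is a major second; each chord root moves by that interval while the quality stays the same.
Asus2: root A down a major second → G, giving Gsus2.
Bb6: root Bb down a major second → Ab, giving Ab6.
G7: root G down a major second → F, giving F7.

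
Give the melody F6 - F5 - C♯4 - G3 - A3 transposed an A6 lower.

Abb5 Abb4 Eb3 Bbb2 Cb3

F6 to Abb5
F5 to Abb4
C#4 to Eb3
G3 to Bbb2
A3 to Cb3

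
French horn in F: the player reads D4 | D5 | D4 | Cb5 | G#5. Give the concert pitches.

The French horn in F sounds a perfect fifth below written, so transpose each written note down a perfect fifth.
D4 gives G3
D5 gives G4
D4 gives G3
Cb5 gives Fb4
G#5 gives C#5

G3 G4 G3 Fb4 C#5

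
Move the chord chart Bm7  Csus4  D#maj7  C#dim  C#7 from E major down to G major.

Dm7 Ebsus4 F#maj7 Edim E7

E major down to G major is a major sixth; each chord root moves by that interval while the quality stays the same.
Bm7: root B down a major sixth → D, giving Dm7.
Csus4: root C down a major sixth → Eb, giving Ebsus4.
D#maj7: root D# down a major sixth → F#, giving F#maj7.
C#dim: root C# down a major sixth → E, giving Edim.
C#7: root C# down a major sixth → E, giving E7.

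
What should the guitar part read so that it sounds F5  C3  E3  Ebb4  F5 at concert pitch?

Written C4 sounds as C3 on the guitar, so concert pitches are written a perfect octave up.
F5 to F6
C3 to C4
E3 to E4
Ebb4 to Ebb5
F5 to F6

F6 C4 E4 Ebb5 F6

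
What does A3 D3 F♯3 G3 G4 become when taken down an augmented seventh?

A3 becomes Bbb2
D3 becomes Ebb2
F#3 becomes Gb2
G3 becomes Abb2
G4 becomes Abb3

Bbb2 Ebb2 Gb2 Abb2 Abb3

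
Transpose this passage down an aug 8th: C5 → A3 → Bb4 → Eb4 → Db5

C5 becomes Cb4
A3 becomes Ab2
Bb4 becomes Bbb3
Eb4 becomes Ebb3
Db5 becomes Dbb4

Cb4 Ab2 Bbb3 Ebb3 Dbb4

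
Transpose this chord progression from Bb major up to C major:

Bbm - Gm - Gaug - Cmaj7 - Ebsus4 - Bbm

Cm Am Aaug Dmaj7 Fsus4 Cm

Bb major up to C major is a major second; each chord root moves by that interval while the quality stays the same.
Bbm: root Bb up a major second → C, giving Cm.
Gm: root G up a major second → A, giving Am.
Gaug: root G up a major second → A, giving Aaug.
Cmaj7: root C up a major second → D, giving Dmaj7.
Ebsus4: root Eb up a major second → F, giving Fsus4.
Bbm: root Bb up a major second → C, giving Cm.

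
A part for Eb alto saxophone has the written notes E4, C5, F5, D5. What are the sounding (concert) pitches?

G3 Eb4 Ab4 F4

The Eb alto saxophone sounds a major sixth below written, so transpose each written note down a major sixth.
E4 becomes G3
C5 becomes Eb4
F5 becomes Ab4
D5 becomes F4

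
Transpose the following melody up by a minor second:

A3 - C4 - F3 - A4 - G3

Bb3 Db4 Gb3 Bb4 Ab3

A3 to Bb3
C4 to Db4
F3 to Gb3
A4 to Bb4
G3 to Ab3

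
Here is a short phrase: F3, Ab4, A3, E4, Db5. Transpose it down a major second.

Eb3 Gb4 G3 D4 Cb5

F3: a second down reaches E, and 2 semitones makes it Eb3.
Ab4: a second down reaches G, and 2 semitones makes it Gb4.
A major second down from A3 gives G3.
A major second down from E4 gives D4.
Db5: a second down reaches C, and 2 semitones makes it Cb5.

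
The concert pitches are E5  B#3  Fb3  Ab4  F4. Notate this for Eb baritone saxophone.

C#7 G##5 Db5 F6 D6

Written C4 sounds as Eb2 on the Eb baritone saxophone, so concert pitches are written a major thirteenth up.
E5 → C#7
B#3 → G##5
Fb3 → Db5
Ab4 → F6
F4 → D6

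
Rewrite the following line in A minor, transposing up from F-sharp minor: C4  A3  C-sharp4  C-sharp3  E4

Eb4 C4 E4 E3 G4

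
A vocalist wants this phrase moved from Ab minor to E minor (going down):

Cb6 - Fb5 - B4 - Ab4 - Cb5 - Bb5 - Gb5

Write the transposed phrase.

Ab minor to E minor down is a diminished fourth, so every note moves down by that interval.
Cb6 to G5
Fb5 to C5
B4 to F##4
Ab4 to E4
Cb5 to G4
Bb5 to F#5
Gb5 to D5

G5 C5 F##4 E4 G4 F#5 D5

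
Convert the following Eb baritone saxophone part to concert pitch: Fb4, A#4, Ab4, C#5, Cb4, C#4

Abb2 C#3 Cb3 E3 Ebb2 E2

Written C4 on the Eb baritone saxophone sounds as Eb2, a major thirteenth lower; apply that shift to every note.
Fb4 becomes Abb2
A#4 becomes C#3
Ab4 becomes Cb3
C#5 becomes E3
Cb4 becomes Ebb2
C#4 becomes E2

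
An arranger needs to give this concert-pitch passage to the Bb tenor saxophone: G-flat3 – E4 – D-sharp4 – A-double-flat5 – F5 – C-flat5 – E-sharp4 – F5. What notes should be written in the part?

Written C4 sounds as Bb2 on the Bb tenor saxophone, so concert pitches are written a major ninth up.
Gb3 becomes Ab4
E4 becomes F#5
D#4 becomes E#5
Abb5 becomes Bbb6
F5 becomes G6
Cb5 becomes Db6
E#4 becomes F##5
F5 becomes G6

Ab4 F#5 E#5 Bbb6 G6 Db6 F##5 G6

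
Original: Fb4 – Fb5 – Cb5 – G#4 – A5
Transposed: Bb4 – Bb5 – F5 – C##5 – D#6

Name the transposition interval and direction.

Take the first pair: Fb4 → Bb4. F to B spans 4 letter names, so the interval is some kind of fourth.
Fb4 to Bb4 is 6 semitones, which makes it an augmented fourth; the second version is higher, so the direction is up.
Checking another pair — A5 → D#6 — gives the same interval.

up an augmented fourth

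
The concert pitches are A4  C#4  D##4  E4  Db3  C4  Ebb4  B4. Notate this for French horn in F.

Written C4 sounds as F3 on the French horn in F, so concert pitches are written a perfect fifth up.
A4 becomes E5
C#4 becomes G#4
D##4 becomes A##4
E4 becomes B4
Db3 becomes Ab3
C4 becomes G4
Ebb4 becomes Bbb4
B4 becomes F#5

E5 G#4 A##4 B4 Ab3 G4 Bbb4 F#5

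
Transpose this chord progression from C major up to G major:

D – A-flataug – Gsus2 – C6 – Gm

C major up to G major is a perfect fifth; each chord root moves by that interval while the quality stays the same.
D: root D up a perfect fifth → A, giving A.
A-flataug: root A-flat up a perfect fifth → Eb, giving Ebaug.
Gsus2: root G up a perfect fifth → D, giving Dsus2.
C6: root C up a perfect fifth → G, giving G6.
Gm: root G up a perfect fifth → D, giving Dm.

A Ebaug Dsus2 G6 Dm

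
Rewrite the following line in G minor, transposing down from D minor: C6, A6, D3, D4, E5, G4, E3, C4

F5 D6 G2 G3 A4 C4 A2 F3

D minor to G minor down is a perfect fifth, so every note moves down by that interval.
C6 becomes F5
A6 becomes D6
D3 becomes G2
D4 becomes G3
E5 becomes A4
G4 becomes C4
E3 becomes A2
C4 becomes F3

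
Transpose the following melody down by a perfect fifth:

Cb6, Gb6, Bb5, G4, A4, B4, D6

Fb5 Cb6 Eb5 C4 D4 E4 G5

Cb6 to Fb5
Gb6 to Cb6
Bb5 to Eb5
G4 to C4
A4 to D4
B4 to E4
D6 to G5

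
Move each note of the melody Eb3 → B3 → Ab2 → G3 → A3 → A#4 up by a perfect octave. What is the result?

Eb4 B4 Ab3 G4 A4 A#5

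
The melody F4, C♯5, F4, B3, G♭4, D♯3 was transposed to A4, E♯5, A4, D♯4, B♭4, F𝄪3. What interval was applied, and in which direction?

From F4 to A4 is 3 letter names — a third of some quality.
F4 to A4 is 4 semitones, which makes it a major third; the second version is higher, so the direction is up.
Checking another pair — D#3 → F##3 — gives the same interval.

up a major third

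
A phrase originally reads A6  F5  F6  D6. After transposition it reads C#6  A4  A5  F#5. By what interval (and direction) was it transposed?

down a minor sixth

Take the first pair: A6 → C#6. A to C spans 6 letter names, so the interval is some kind of sixth.
C#6 to A6 is 8 semitones, which makes it a minor sixth; the second version is lower, so the direction is down.
Checking another pair — D6 → F#5 — gives the same interval.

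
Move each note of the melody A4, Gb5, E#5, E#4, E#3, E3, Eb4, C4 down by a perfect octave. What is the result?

A3 Gb4 E#4 E#3 E#2 E2 Eb3 C3

A4: an octave down reaches A, and 12 semitones makes it A3.
A perfect octave down from Gb5 gives Gb4.
A perfect octave down from E#5 gives E#4.
A perfect octave down from E#4 gives E#3.
E#3 down a perfect octave is E#2.
E3: an octave down reaches E, and 12 semitones makes it E2.
Eb4: an octave down reaches E, and 12 semitones makes it Eb3.
C4 down a perfect octave is C3.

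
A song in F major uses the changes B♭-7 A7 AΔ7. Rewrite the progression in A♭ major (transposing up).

Db-7 C7 CΔ7

F major up to A♭ major is a minor third; each chord root moves by that interval while the quality stays the same.
B♭-7: root B♭ up a minor third → Db, giving Db-7.
A7: root A up a minor third → C, giving C7.
AΔ7: root A up a minor third → C, giving CΔ7.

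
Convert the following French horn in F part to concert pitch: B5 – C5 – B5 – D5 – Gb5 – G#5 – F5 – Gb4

E5 F4 E5 G4 Cb5 C#5 Bb4 Cb4

The French horn in F sounds a perfect fifth below written, so transpose each written note down a perfect fifth.
B5 becomes E5
C5 becomes F4
B5 becomes E5
D5 becomes G4
Gb5 becomes Cb5
G#5 becomes C#5
F5 becomes Bb4
Gb4 becomes Cb4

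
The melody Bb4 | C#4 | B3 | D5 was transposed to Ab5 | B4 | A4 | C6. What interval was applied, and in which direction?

up a minor seventh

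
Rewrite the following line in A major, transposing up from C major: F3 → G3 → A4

D4 E4 F#5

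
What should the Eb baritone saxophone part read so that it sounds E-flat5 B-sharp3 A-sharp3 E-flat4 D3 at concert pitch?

C7 G##5 F##5 C6 B4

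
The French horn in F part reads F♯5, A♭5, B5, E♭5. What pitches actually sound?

Written C4 on the French horn in F sounds as F3, a perfect fifth lower; apply that shift to every note.
F#5 to B4
Ab5 to Db5
B5 to E5
Eb5 to Ab4

B4 Db5 E5 Ab4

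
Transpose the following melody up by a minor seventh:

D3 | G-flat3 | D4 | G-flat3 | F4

C4 Fb4 C5 Fb4 Eb5

D3 -> C4
Gb3 -> Fb4
D4 -> C5
Gb3 -> Fb4
F4 -> Eb5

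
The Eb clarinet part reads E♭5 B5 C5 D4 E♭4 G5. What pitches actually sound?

Written C4 on the Eb clarinet sounds as Eb4, a minor third higher; apply that shift to every note.
Eb5 -> Gb5
B5 -> D6
C5 -> Eb5
D4 -> F4
Eb4 -> Gb4
G5 -> Bb5

Gb5 D6 Eb5 F4 Gb4 Bb5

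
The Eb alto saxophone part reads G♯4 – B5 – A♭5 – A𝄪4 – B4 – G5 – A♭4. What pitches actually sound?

B3 D5 Cb5 C##4 D4 Bb4 Cb4

Written C4 on the Eb alto saxophone sounds as Eb3, a major sixth lower; apply that shift to every note.
G#4 → B3
B5 → D5
Ab5 → Cb5
A##4 → C##4
B4 → D4
G5 → Bb4
Ab4 → Cb4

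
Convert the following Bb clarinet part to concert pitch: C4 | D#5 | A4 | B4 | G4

The Bb clarinet sounds a major second below written, so transpose each written note down a major second.
C4 becomes Bb3
D#5 becomes C#5
A4 becomes G4
B4 becomes A4
G4 becomes F4

Bb3 C#5 G4 A4 F4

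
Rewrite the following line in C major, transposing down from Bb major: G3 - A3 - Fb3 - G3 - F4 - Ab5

A2 B2 Gb2 A2 G3 Bb4

Bb major to C major down is a minor seventh, so every note moves down by that interval.
G3 gives A2
A3 gives B2
Fb3 gives Gb2
G3 gives A2
F4 gives G3
Ab5 gives Bb4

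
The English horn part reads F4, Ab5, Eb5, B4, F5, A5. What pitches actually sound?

Written C4 on the English horn sounds as F3, a perfect fifth lower; apply that shift to every note.
F4 becomes Bb3
Ab5 becomes Db5
Eb5 becomes Ab4
B4 becomes E4
F5 becomes Bb4
A5 becomes D5

Bb3 Db5 Ab4 E4 Bb4 D5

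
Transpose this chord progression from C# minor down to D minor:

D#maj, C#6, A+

C# minor down to D minor is a major seventh; each chord root moves by that interval while the quality stays the same.
D#maj: root D# down a major seventh → E, giving Emaj.
C#6: root C# down a major seventh → D, giving D6.
A+: root A down a major seventh → Bb, giving Bb+.

Emaj D6 Bb+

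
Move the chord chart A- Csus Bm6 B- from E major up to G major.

C- Ebsus Dm6 D-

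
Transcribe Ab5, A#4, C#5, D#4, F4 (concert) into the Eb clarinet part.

Written C4 sounds as Eb4 on the Eb clarinet, so concert pitches are written a minor third down.
Ab5 → F5
A#4 → F##4
C#5 → A#4
D#4 → B#3
F4 → D4

F5 F##4 A#4 B#3 D4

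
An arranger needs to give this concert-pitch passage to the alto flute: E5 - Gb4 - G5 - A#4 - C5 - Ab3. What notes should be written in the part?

Written C4 sounds as G3 on the alto flute, so concert pitches are written a perfect fourth up.
E5 gives A5
Gb4 gives Cb5
G5 gives C6
A#4 gives D#5
C5 gives F5
Ab3 gives Db4

A5 Cb5 C6 D#5 F5 Db4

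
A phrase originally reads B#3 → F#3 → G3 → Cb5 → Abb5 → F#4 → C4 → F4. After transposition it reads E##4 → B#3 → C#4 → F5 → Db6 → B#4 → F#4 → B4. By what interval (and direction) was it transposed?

From B#3 to E##4 is 4 letter names — a fourth of some quality.
B#3 to E##4 is 6 semitones, which makes it an augmented fourth; the second version is higher, so the direction is up.
Checking another pair — F4 → B4 — gives the same interval.

up an augmented fourth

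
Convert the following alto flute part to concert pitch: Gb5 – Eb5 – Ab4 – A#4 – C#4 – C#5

Db5 Bb4 Eb4 E#4 G#3 G#4

Written C4 on the alto flute sounds as G3, a perfect fourth lower; apply that shift to every note.
Gb5 → Db5
Eb5 → Bb4
Ab4 → Eb4
A#4 → E#4
C#4 → G#3
C#5 → G#4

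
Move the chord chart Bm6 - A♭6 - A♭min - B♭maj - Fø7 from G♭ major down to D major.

F##m6 E6 Emin F#maj C#ø7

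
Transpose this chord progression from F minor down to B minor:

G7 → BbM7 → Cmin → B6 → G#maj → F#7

C#7 EM7 F#min E#6 C##maj B#7

F minor down to B minor is a diminished fifth; each chord root moves by that interval while the quality stays the same.
G7: root G down a diminished fifth → C#, giving C#7.
BbM7: root Bb down a diminished fifth → E, giving EM7.
Cmin: root C down a diminished fifth → F#, giving F#min.
B6: root B down a diminished fifth → E#, giving E#6.
G#maj: root G# down a diminished fifth → C##, giving C##maj.
F#7: root F# down a diminished fifth → B#, giving B#7.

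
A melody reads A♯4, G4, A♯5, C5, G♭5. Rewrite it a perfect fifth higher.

E#5 D5 E#6 G5 Db6

A#4: a fifth up reaches E, and 7 semitones makes it E#5.
G4: a fifth up reaches D, and 7 semitones makes it D5.
A#5 up a perfect fifth is E#6.
C5: a fifth up reaches G, and 7 semitones makes it G5.
Gb5 up a perfect fifth is Db6.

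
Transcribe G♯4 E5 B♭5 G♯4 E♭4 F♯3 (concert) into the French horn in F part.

D#5 B5 F6 D#5 Bb4 C#4

The French horn in F sounds a perfect fifth below written, so the written part must be a perfect fifth above concert — transpose each note up.
G#4 -> D#5
E5 -> B5
Bb5 -> F6
G#4 -> D#5
Eb4 -> Bb4
F#3 -> C#4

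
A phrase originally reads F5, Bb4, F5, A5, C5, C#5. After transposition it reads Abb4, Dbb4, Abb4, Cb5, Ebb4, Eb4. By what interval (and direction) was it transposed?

From F5 to Abb4 is 6 letter names — a sixth of some quality.
Abb4 to F5 is 10 semitones, which makes it an augmented sixth; the second version is lower, so the direction is down.
Checking another pair — C#5 → Eb4 — gives the same interval.

down an augmented sixth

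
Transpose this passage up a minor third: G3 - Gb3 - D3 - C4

A minor third up from G3 gives Bb3.
A minor third up from Gb3 gives Bbb3.
D3 up a minor third is F3.
A minor third up from C4 gives Eb4.

Bb3 Bbb3 F3 Eb4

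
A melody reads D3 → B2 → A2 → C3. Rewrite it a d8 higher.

D3 up a diminished octave is Db4.
B2 up a diminished octave is Bb3.
A2 up a diminished octave is Ab3.
A diminished octave up from C3 gives Cb4.

Db4 Bb3 Ab3 Cb4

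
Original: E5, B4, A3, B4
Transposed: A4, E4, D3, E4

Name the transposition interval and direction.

Take the first pair: E5 → A4. E to A spans 5 letter names, so the interval is some kind of fifth.
A4 to E5 is 7 semitones, which makes it a perfect fifth; the second version is lower, so the direction is down.
Checking another pair — B4 → E4 — gives the same interval.

down a perfect fifth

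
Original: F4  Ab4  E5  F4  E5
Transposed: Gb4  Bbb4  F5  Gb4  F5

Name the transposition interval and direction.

up a minor second

Take the first pair: F4 → Gb4. F to G spans 2 letter names, so the interval is some kind of second.
F4 to Gb4 is 1 semitone, which makes it a minor second; the second version is higher, so the direction is up.
Checking another pair — E5 → F5 — gives the same interval.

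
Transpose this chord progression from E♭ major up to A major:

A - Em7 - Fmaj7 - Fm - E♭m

E♭ major up to A major is an augmented fourth; each chord root moves by that interval while the quality stays the same.
A: root A up an augmented fourth → D#, giving D#.
Em7: root E up an augmented fourth → A#, giving A#m7.
Fmaj7: root F up an augmented fourth → B, giving Bmaj7.
Fm: root F up an augmented fourth → B, giving Bm.
E♭m: root E♭ up an augmented fourth → A, giving Am.

D# A#m7 Bmaj7 Bm Am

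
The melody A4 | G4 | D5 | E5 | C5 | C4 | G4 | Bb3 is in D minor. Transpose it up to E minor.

D minor to E minor up is a major second, so every note moves up by that interval.
A4 gives B4
G4 gives A4
D5 gives E5
E5 gives F#5
C5 gives D5
C4 gives D4
G4 gives A4
Bb3 gives C4

B4 A4 E5 F#5 D5 D4 A4 C4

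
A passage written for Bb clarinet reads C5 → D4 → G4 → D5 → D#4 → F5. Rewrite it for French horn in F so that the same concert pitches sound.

First find concert pitch: the Bb clarinet sounds a major second below written, so C5 D4 G4 D5 D#4 F5 sounds Bb4 C4 F4 C5 C#4 Eb5.
Then write for French horn in F: it sounds a perfect fifth below written, so the part must be a perfect fifth above concert.
Bb4 → F5
C4 → G4
F4 → C5
C5 → G5
C#4 → G#4
Eb5 → Bb5

F5 G4 C5 G5 G#4 Bb5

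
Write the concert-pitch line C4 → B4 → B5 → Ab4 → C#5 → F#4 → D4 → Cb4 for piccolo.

C3 B3 B4 Ab3 C#4 F#3 D3 Cb3

Written C4 sounds as C5 on the piccolo, so concert pitches are written a perfect octave down.
C4 gives C3
B4 gives B3
B5 gives B4
Ab4 gives Ab3
C#5 gives C#4
F#4 gives F#3
D4 gives D3
Cb4 gives Cb3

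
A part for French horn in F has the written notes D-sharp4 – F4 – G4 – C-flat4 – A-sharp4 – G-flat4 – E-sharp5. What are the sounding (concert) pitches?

G#3 Bb3 C4 Fb3 D#4 Cb4 A#4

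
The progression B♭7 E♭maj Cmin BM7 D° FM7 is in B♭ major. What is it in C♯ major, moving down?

C#7 F#maj D#min C##M7 E#° G#M7

B♭ major down to C♯ major is a diminished seventh; each chord root moves by that interval while the quality stays the same.
B♭7: root B♭ down a diminished seventh → C#, giving C#7.
E♭maj: root E♭ down a diminished seventh → F#, giving F#maj.
Cmin: root C down a diminished seventh → D#, giving D#min.
BM7: root B down a diminished seventh → C##, giving C##M7.
D°: root D down a diminished seventh → E#, giving E#°.
FM7: root F down a diminished seventh → G#, giving G#M7.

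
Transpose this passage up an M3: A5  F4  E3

C#6 A4 G#3

A5 becomes C#6
F4 becomes A4
E3 becomes G#3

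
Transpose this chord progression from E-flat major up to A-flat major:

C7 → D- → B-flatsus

F7 G- Ebsus

E-flat major up to A-flat major is a perfect fourth; each chord root moves by that interval while the quality stays the same.
C7: root C up a perfect fourth → F, giving F7.
D-: root D up a perfect fourth → G, giving G-.
B-flatsus: root B-flat up a perfect fourth → Eb, giving Ebsus.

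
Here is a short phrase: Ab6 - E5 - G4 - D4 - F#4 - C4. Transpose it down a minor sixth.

C6 G#4 B3 F#3 A#3 E3

Ab6: a sixth down reaches C, and 8 semitones makes it C6.
A minor sixth down from E5 gives G#4.
G4: a sixth down reaches B, and 8 semitones makes it B3.
D4: a sixth down reaches F, and 8 semitones makes it F#3.
A minor sixth down from F#4 gives A#3.
A minor sixth down from C4 gives E3.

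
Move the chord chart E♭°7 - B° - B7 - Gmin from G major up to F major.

G major up to F major is a minor seventh; each chord root moves by that interval while the quality stays the same.
E♭°7: root E♭ up a minor seventh → Db, giving Db°7.
B°: root B up a minor seventh → A, giving A°.
B7: root B up a minor seventh → A, giving A7.
Gmin: root G up a minor seventh → F, giving Fmin.

Db°7 A° A7 Fmin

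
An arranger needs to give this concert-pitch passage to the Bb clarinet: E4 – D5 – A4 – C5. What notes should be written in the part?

Written C4 sounds as Bb3 on the Bb clarinet, so concert pitches are written a major second up.
E4 to F#4
D5 to E5
A4 to B4
C5 to D5

F#4 E5 B4 D5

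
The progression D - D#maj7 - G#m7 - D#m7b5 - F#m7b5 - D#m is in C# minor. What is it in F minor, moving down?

C# minor down to F minor is an augmented fifth; each chord root moves by that interval while the quality stays the same.
D: root D down an augmented fifth → Gb, giving Gb.
D#maj7: root D# down an augmented fifth → G, giving Gmaj7.
G#m7: root G# down an augmented fifth → C, giving Cm7.
D#m7b5: root D# down an augmented fifth → G, giving Gm7b5.
F#m7b5: root F# down an augmented fifth → Bb, giving Bbm7b5.
D#m: root D# down an augmented fifth → G, giving Gm.

Gb Gmaj7 Cm7 Gm7b5 Bbm7b5 Gm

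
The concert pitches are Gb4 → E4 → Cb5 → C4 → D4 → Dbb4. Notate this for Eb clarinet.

Eb4 C#4 Ab4 A3 B3 Bbb3

Written C4 sounds as Eb4 on the Eb clarinet, so concert pitches are written a minor third down.
Gb4 becomes Eb4
E4 becomes C#4
Cb5 becomes Ab4
C4 becomes A3
D4 becomes B3
Dbb4 becomes Bbb3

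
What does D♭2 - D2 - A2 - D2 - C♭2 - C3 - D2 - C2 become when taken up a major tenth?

F3 F#3 C#4 F#3 Eb3 E4 F#3 E3

Db2 gives F3
D2 gives F#3
A2 gives C#4
D2 gives F#3
Cb2 gives Eb3
C3 gives E4
D2 gives F#3
C2 gives E3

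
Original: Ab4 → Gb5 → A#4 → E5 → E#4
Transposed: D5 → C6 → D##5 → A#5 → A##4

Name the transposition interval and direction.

up an augmented fourth

From Ab4 to D5 is 4 letter names — a fourth of some quality.
Ab4 to D5 is 6 semitones, which makes it an augmented fourth; the second version is higher, so the direction is up.
Checking another pair — E#4 → A##4 — gives the same interval.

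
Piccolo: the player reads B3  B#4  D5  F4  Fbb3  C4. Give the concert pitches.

B4 B#5 D6 F5 Fbb4 C5

Written C4 on the piccolo sounds as C5, a perfect octave higher; apply that shift to every note.
B3 becomes B4
B#4 becomes B#5
D5 becomes D6
F4 becomes F5
Fbb3 becomes Fbb4
C4 becomes C5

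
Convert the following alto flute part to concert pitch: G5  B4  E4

D5 F#4 B3

The alto flute sounds a perfect fourth below written, so transpose each written note down a perfect fourth.
G5 to D5
B4 to F#4
E4 to B3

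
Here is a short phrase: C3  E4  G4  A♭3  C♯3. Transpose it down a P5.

F2 A3 C4 Db3 F#2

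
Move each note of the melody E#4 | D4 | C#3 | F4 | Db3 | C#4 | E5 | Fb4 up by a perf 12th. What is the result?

B#5 A5 G#4 C6 Ab4 G#5 B6 Cb6

E#4 to B#5
D4 to A5
C#3 to G#4
F4 to C6
Db3 to Ab4
C#4 to G#5
E5 to B6
Fb4 to Cb6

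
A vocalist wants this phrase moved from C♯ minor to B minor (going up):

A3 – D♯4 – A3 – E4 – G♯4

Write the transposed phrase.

From C♯ up to B is a minor seventh; apply that to each pitch.
A3 gives G4
D#4 gives C#5
A3 gives G4
E4 gives D5
G#4 gives F#5

G4 C#5 G4 D5 F#5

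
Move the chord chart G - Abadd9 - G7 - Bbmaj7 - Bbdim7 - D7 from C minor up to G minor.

C minor up to G minor is a perfect fifth; each chord root moves by that interval while the quality stays the same.
G: root G up a perfect fifth → D, giving D.
Abadd9: root Ab up a perfect fifth → Eb, giving Ebadd9.
G7: root G up a perfect fifth → D, giving D7.
Bbmaj7: root Bb up a perfect fifth → F, giving Fmaj7.
Bbdim7: root Bb up a perfect fifth → F, giving Fdim7.
D7: root D up a perfect fifth → A, giving A7.

D Ebadd9 D7 Fmaj7 Fdim7 A7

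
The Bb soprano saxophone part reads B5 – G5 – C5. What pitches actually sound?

A5 F5 Bb4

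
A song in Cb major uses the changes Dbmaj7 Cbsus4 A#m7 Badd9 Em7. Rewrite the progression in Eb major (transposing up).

Fmaj7 Ebsus4 C##m7 D#add9 G#m7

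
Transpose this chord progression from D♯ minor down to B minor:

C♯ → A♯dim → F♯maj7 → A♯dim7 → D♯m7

A F#dim Dmaj7 F#dim7 Bm7

D♯ minor down to B minor is a major third; each chord root moves by that interval while the quality stays the same.
C♯: root C♯ down a major third → A, giving A.
A♯dim: root A♯ down a major third → F#, giving F#dim.
F♯maj7: root F♯ down a major third → D, giving Dmaj7.
A♯dim7: root A♯ down a major third → F#, giving F#dim7.
D♯m7: root D♯ down a major third → B, giving Bm7.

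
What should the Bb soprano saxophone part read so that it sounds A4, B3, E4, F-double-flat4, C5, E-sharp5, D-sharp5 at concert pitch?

B4 C#4 F#4 Gbb4 D5 F##5 E#5

The Bb soprano saxophone sounds a major second below written, so the written part must be a major second above concert — transpose each note up.
A4 becomes B4
B3 becomes C#4
E4 becomes F#4
Fbb4 becomes Gbb4
C5 becomes D5
E#5 becomes F##5
D#5 becomes E#5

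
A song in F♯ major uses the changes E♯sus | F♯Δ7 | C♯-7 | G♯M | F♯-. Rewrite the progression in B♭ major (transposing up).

F♯ major up to B♭ major is a diminished fourth; each chord root moves by that interval while the quality stays the same.
E♯sus: root E♯ up a diminished fourth → A, giving Asus.
F♯Δ7: root F♯ up a diminished fourth → Bb, giving BbΔ7.
C♯-7: root C♯ up a diminished fourth → F, giving F-7.
G♯M: root G♯ up a diminished fourth → C, giving CM.
F♯-: root F♯ up a diminished fourth → Bb, giving Bb-.

Asus BbΔ7 F-7 CM Bb-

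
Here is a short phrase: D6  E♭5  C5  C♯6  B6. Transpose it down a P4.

A5 Bb4 G4 G#5 F#6

D6 -> A5
Eb5 -> Bb4
C5 -> G4
C#6 -> G#5
B6 -> F#6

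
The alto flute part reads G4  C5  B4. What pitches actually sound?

D4 G4 F#4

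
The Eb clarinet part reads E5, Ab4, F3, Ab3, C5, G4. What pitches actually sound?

G5 Cb5 Ab3 Cb4 Eb5 Bb4

Written C4 on the Eb clarinet sounds as Eb4, a minor third higher; apply that shift to every note.
E5 becomes G5
Ab4 becomes Cb5
F3 becomes Ab3
Ab3 becomes Cb4
C5 becomes Eb5
G4 becomes Bb4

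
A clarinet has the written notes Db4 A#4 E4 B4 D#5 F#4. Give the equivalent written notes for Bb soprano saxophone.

First find concert pitch: the A clarinet sounds a minor third below written, so Db4 A#4 E4 B4 D#5 F#4 sounds Bb3 F##4 C#4 G#4 B#4 D#4.
Then write for Bb soprano saxophone: it sounds a major second below written, so the part must be a major second above concert.
Bb3 → C4
F##4 → G##4
C#4 → D#4
G#4 → A#4
B#4 → C##5
D#4 → E#4

C4 G##4 D#4 A#4 C##5 E#4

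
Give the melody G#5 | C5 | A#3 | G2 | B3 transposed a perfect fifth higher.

D#6 G5 E#4 D3 F#4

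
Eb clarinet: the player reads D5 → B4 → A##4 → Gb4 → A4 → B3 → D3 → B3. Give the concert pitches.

Written C4 on the Eb clarinet sounds as Eb4, a minor third higher; apply that shift to every note.
D5 -> F5
B4 -> D5
A##4 -> C##5
Gb4 -> Bbb4
A4 -> C5
B3 -> D4
D3 -> F3
B3 -> D4

F5 D5 C##5 Bbb4 C5 D4 F3 D4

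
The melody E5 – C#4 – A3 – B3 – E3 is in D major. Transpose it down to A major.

B4 G#3 E3 F#3 B2

From D down to A is a perfect fourth; apply that to each pitch.
E5 gives B4
C#4 gives G#3
A3 gives E3
B3 gives F#3
E3 gives B2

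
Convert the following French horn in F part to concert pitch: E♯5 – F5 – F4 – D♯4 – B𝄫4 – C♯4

Written C4 on the French horn in F sounds as F3, a perfect fifth lower; apply that shift to every note.
E#5 → A#4
F5 → Bb4
F4 → Bb3
D#4 → G#3
Bbb4 → Ebb4
C#4 → F#3

A#4 Bb4 Bb3 G#3 Ebb4 F#3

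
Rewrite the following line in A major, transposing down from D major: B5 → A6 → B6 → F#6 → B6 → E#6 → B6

F#5 E6 F#6 C#6 F#6 B#5 F#6

D major to A major down is a perfect fourth, so every note moves down by that interval.
B5 to F#5
A6 to E6
B6 to F#6
F#6 to C#6
B6 to F#6
E#6 to B#5
B6 to F#6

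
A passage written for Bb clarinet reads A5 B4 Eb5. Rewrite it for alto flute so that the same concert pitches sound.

C6 D5 Gb5

First find concert pitch: the Bb clarinet sounds a major second below written, so A5 B4 Eb5 sounds G5 A4 Db5.
Then write for alto flute: it sounds a perfect fourth below written, so the part must be a perfect fourth above concert.
G5 → C6
A4 → D5
Db5 → Gb5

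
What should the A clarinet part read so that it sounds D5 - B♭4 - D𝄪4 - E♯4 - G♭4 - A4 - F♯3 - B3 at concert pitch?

F5 Db5 F##4 G#4 Bbb4 C5 A3 D4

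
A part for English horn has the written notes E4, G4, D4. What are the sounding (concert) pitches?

A3 C4 G3

The English horn sounds a perfect fifth below written, so transpose each written note down a perfect fifth.
E4 -> A3
G4 -> C4
D4 -> G3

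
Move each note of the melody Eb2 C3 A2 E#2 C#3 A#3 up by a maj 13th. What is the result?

C4 A4 F#4 C##4 A#4 F##5

Eb2 -> C4
C3 -> A4
A2 -> F#4
E#2 -> C##4
C#3 -> A#4
A#3 -> F##5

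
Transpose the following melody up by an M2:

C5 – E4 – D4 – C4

C5 gives D5
E4 gives F#4
D4 gives E4
C4 gives D4

D5 F#4 E4 D4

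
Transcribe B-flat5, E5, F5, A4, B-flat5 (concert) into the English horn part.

The English horn sounds a perfect fifth below written, so the written part must be a perfect fifth above concert — transpose each note up.
Bb5 becomes F6
E5 becomes B5
F5 becomes C6
A4 becomes E5
Bb5 becomes F6

F6 B5 C6 E5 F6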